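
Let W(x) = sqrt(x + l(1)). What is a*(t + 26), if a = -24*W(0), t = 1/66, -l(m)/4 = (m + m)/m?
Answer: -13736*I*sqrt(2)/11 ≈ -1766.0*I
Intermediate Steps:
l(m) = -8 (l(m) = -4*(m + m)/m = -4*2*m/m = -4*2 = -8)
W(x) = sqrt(-8 + x) (W(x) = sqrt(x - 8) = sqrt(-8 + x))
t = 1/66 ≈ 0.015152
a = -48*I*sqrt(2) (a = -24*sqrt(-8 + 0) = -48*I*sqrt(2) ≈ -67.882*I)
a*(t + 26) = (-48*I*sqrt(2))*(1/66 + 26) = -48*I*sqrt(2)*(1717/66) = -13736*I*sqrt(2)/11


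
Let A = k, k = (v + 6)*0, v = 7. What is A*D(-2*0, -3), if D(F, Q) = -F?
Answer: 0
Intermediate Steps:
k = 0 (k = (7 + 6)*0 = 13*0 = 0)
A = 0
A*D(-2*0, -3) = 0*(-(-2)*0) = 0*(-1*0) = 0*0 = 0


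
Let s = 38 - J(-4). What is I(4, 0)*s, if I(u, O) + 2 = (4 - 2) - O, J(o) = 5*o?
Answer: 0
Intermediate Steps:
I(u, O) = -O (I(u, O) = -2 + ((4 - 2) - O) = -2 + (2 - O) = -O)
s = 58 (s = 38 - 5*(-4) = 38 - 1*(-20) = 38 + 20 = 58)
I(4, 0)*s = -1*0*58 = 0*58 = 0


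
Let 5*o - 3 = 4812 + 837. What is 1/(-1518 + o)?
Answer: -5/1938 ≈ -0.0025800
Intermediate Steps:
o = 5652/5 (o = ⅗ + (4812 + 837)/5 = ⅗ + (⅕)*5649 = ⅗ + 5649/5 = 5652/5 ≈ 1130.4)
1/(-1518 + o) = 1/(-1518 + 5652/5) = 1/(-1938/5) = -5/1938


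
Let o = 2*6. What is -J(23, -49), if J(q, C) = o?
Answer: -12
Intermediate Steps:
o = 12
J(q, C) = 12
-J(23, -49) = -1*12 = -12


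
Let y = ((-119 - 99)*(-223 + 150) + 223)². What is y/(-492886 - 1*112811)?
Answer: -86800923/201899 ≈ -429.92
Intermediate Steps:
y = 260402769 (y = (-218*(-73) + 223)² = (15914 + 223)² = 16137² = 260402769)
y/(-492886 - 1*112811) = 260402769/(-492886 - 1*112811) = 260402769/(-492886 - 112811) = 260402769/(-605697) = 260402769*(-1/605697) = -86800923/201899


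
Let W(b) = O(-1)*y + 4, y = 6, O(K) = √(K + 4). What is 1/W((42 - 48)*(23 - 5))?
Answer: -1/23 + 3*√3/46 ≈ 0.069482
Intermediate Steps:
O(K) = √(4 + K)
W(b) = 4 + 6*√3 (W(b) = √(4 - 1)*6 + 4 = √3*6 + 4 = 6*√3 + 4 = 4 + 6*√3)
1/W((42 - 48)*(23 - 5)) = 1/(4 + 6*√3)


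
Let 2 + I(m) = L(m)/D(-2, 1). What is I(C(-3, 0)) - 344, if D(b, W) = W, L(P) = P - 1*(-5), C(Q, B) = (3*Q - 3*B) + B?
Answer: -350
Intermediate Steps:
C(Q, B) = -2*B + 3*Q (C(Q, B) = (-3*B + 3*Q) + B = -2*B + 3*Q)
L(P) = 5 + P (L(P) = P + 5 = 5 + P)
I(m) = 3 + m (I(m) = -2 + (5 + m)/1 = -2 + (5 + m)*1 = -2 + (5 + m) = 3 + m)
I(C(-3, 0)) - 344 = (3 + (-2*0 + 3*(-3))) - 344 = (3 + (0 - 9)) - 344 = (3 - 9) - 344 = -6 - 344 = -350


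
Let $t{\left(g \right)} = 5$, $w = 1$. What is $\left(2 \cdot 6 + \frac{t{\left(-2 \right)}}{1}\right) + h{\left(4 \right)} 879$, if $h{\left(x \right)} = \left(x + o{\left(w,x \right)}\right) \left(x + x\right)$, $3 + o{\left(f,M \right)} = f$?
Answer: $14081$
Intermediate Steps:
$o{\left(f,M \right)} = -3 + f$
$h{\left(x \right)} = 2 x \left(-2 + x\right)$ ($h{\left(x \right)} = \left(x + \left(-3 + 1\right)\right) \left(x + x\right) = \left(x - 2\right) 2 x = \left(-2 + x\right) 2 x = 2 x \left(-2 + x\right)$)
$\left(2 \cdot 6 + \frac{t{\left(-2 \right)}}{1}\right) + h{\left(4 \right)} 879 = \left(2 \cdot 6 + \frac{5}{1}\right) + 2 \cdot 4 \left(-2 + 4\right) 879 = \left(12 + 5 \cdot 1\right) + 2 \cdot 4 \cdot 2 \cdot 879 = \left(12 + 5\right) + 16 \cdot 879 = 17 + 14064 = 14081$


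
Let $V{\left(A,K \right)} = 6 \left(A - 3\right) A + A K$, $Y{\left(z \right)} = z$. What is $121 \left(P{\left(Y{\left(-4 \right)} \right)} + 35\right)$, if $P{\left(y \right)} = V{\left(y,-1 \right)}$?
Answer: $25047$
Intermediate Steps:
$V{\left(A,K \right)} = A K + A \left(-18 + 6 A\right)$ ($V{\left(A,K \right)} = 6 \left(-3 + A\right) A + A K = \left(-18 + 6 A\right) A + A K = A \left(-18 + 6 A\right) + A K = A K + A \left(-18 + 6 A\right)$)
$P{\left(y \right)} = y \left(-19 + 6 y\right)$ ($P{\left(y \right)} = y \left(-18 - 1 + 6 y\right) = y \left(-19 + 6 y\right)$)
$121 \left(P{\left(Y{\left(-4 \right)} \right)} + 35\right) = 121 \left(- 4 \left(-19 + 6 \left(-4\right)\right) + 35\right) = 121 \left(- 4 \left(-19 - 24\right) + 35\right) = 121 \left(\left(-4\right) \left(-43\right) + 35\right) = 121 \left(172 + 35\right) = 121 \cdot 207 = 25047$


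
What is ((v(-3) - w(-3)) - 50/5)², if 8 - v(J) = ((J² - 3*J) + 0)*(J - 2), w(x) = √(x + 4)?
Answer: 7569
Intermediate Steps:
w(x) = √(4 + x)
v(J) = 8 - (-2 + J)*(J² - 3*J) (v(J) = 8 - ((J² - 3*J) + 0)*(J - 2) = 8 - (J² - 3*J)*(-2 + J) = 8 - (-2 + J)*(J² - 3*J))
((v(-3) - w(-3)) - 50/5)² = (((8 - 1*(-3)³ - 6*(-3) + 5*(-3)²) - √(4 - 3)) - 50/5)² = (((8 - 1*(-27) + 18 + 5*9) - √1) - 50*⅕)² = (((8 + 27 + 18 + 45) - 1*1) - 10)² = ((98 - 1) - 10)² = (97 - 10)² = 87² = 7569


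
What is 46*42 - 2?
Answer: 1930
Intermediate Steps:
46*42 - 2 = 1932 - 2 = 1930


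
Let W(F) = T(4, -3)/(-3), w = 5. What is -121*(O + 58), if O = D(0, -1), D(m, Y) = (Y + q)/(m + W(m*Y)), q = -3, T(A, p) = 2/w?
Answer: -10648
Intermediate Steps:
T(A, p) = ⅖ (T(A, p) = 2/5 = 2*(⅕) = ⅖)
W(F) = -2/15 (W(F) = (⅖)/(-3) = (⅖)*(-⅓) = -2/15)
D(m, Y) = (-3 + Y)/(-2/15 + m) (D(m, Y) = (Y - 3)/(m - 2/15) = (-3 + Y)/(-2/15 + m))
O = 30 (O = 15*(-3 - 1)/(-2 + 15*0) = 15*(-4)/(-2 + 0) = 15*(-4)/(-2) = 15*(-½)*(-4) = 30)
-121*(O + 58) = -121*(30 + 58) = -121*88 = -10648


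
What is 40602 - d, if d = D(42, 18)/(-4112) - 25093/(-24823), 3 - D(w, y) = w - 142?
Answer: 4144233864305/102072176 ≈ 40601.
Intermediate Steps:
D(w, y) = 145 - w (D(w, y) = 3 - (w - 142) = 3 - (-142 + w) = 3 + (142 - w) = 145 - w)
d = 100625647/102072176 (d = (145 - 1*42)/(-4112) - 25093/(-24823) = (145 - 42)*(-1/4112) - 25093*(-1/24823) = 103*(-1/4112) + 25093/24823 = -103/4112 + 25093/24823 = 100625647/102072176 ≈ 0.98583)
40602 - d = 40602 - 1*100625647/102072176 = 40602 - 100625647/102072176 = 4144233864305/102072176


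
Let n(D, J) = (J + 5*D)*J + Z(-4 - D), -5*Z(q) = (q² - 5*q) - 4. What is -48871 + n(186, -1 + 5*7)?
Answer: -117521/5 ≈ -23504.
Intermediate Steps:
Z(q) = ⅘ + q - q²/5 (Z(q) = -((q² - 5*q) - 4)/5 = -(-4 + q² - 5*q)/5 = ⅘ + q - q²/5)
n(D, J) = -16/5 - D - (-4 - D)²/5 + J*(J + 5*D) (n(D, J) = (J + 5*D)*J + (⅘ + (-4 - D) - (-4 - D)²/5) = J*(J + 5*D) + (-16/5 - D - (-4 - D)²/5) = -16/5 - D - (-4 - D)²/5 + J*(J + 5*D))
-48871 + n(186, -1 + 5*7) = -48871 + (-32/5 + (-1 + 5*7)² - 13/5*186 - ⅕*186² + 5*186*(-1 + 5*7)) = -48871 + (-32/5 + (-1 + 35)² - 2418/5 - ⅕*34596 + 5*186*(-1 + 35)) = -48871 + (-32/5 + 34² - 2418/5 - 34596/5 + 5*186*34) = -48871 + (-32/5 + 1156 - 2418/5 - 34596/5 + 31620) = -48871 + 126834/5 = -117521/5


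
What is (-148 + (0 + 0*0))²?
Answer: 21904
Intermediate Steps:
(-148 + (0 + 0*0))² = (-148 + (0 + 0))² = (-148 + 0)² = (-148)² = 21904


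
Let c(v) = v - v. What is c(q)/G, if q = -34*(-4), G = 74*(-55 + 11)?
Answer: 0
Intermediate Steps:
G = -3256 (G = 74*(-44) = -3256)
q = 136
c(v) = 0
c(q)/G = 0/(-3256) = 0*(-1/3256) = 0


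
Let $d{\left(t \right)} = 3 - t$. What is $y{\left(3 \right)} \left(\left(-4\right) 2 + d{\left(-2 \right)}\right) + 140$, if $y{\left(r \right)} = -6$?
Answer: $158$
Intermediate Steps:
$y{\left(3 \right)} \left(\left(-4\right) 2 + d{\left(-2 \right)}\right) + 140 = - 6 \left(\left(-4\right) 2 + \left(3 - -2\right)\right) + 140 = - 6 \left(-8 + \left(3 + 2\right)\right) + 140 = - 6 \left(-8 + 5\right) + 140 = \left(-6\right) \left(-3\right) + 140 = 18 + 140 = 158$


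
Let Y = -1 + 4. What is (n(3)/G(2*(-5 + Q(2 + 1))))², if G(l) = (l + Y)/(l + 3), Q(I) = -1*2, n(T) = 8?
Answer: 64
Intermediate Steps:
Q(I) = -2
Y = 3
G(l) = 1 (G(l) = (l + 3)/(l + 3) = (3 + l)/(3 + l) = 1)
(n(3)/G(2*(-5 + Q(2 + 1))))² = (8/1)² = (8*1)² = 8² = 64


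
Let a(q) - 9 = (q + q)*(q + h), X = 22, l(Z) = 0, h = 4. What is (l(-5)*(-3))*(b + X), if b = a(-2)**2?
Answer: 0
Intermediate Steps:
a(q) = 9 + 2*q*(4 + q) (a(q) = 9 + (q + q)*(q + 4) = 9 + (2*q)*(4 + q) = 9 + 2*q*(4 + q))
b = 1 (b = (9 + 2*(-2)**2 + 8*(-2))**2 = (9 + 2*4 - 16)**2 = (9 + 8 - 16)**2 = 1**2 = 1)
(l(-5)*(-3))*(b + X) = (0*(-3))*(1 + 22) = 0*23 = 0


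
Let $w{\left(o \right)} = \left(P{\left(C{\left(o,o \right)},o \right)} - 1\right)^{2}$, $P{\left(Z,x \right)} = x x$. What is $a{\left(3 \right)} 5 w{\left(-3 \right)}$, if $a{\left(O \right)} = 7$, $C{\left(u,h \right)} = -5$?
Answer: $2240$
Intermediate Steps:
$P{\left(Z,x \right)} = x^{2}$
$w{\left(o \right)} = \left(-1 + o^{2}\right)^{2}$ ($w{\left(o \right)} = \left(o^{2} - 1\right)^{2} = \left(-1 + o^{2}\right)^{2}$)
$a{\left(3 \right)} 5 w{\left(-3 \right)} = 7 \cdot 5 \left(-1 + \left(-3\right)^{2}\right)^{2} = 35 \left(-1 + 9\right)^{2} = 35 \cdot 8^{2} = 35 \cdot 64 = 2240$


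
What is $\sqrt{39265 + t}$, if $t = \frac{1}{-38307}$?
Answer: $\frac{\sqrt{4512373062}}{339} \approx 198.15$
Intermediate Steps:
$t = - \frac{1}{38307} \approx -2.6105 \cdot 10^{-5}$
$\sqrt{39265 + t} = \sqrt{39265 - \frac{1}{38307}} = \sqrt{\frac{1504124354}{38307}} = \frac{\sqrt{4512373062}}{339}$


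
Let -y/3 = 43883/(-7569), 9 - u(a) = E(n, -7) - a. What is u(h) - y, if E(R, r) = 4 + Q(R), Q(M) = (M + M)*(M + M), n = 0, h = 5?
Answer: -18653/2523 ≈ -7.3932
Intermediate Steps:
Q(M) = 4*M² (Q(M) = (2*M)*(2*M) = 4*M²)
E(R, r) = 4 + 4*R²
u(a) = 5 + a (u(a) = 9 - ((4 + 4*0²) - a) = 9 - ((4 + 4*0) - a) = 9 - ((4 + 0) - a) = 9 - (4 - a) = 9 + (-4 + a) = 5 + a)
y = 43883/2523 (y = -131649/(-7569) = -131649*(-1)/7569 = -3*(-43883/7569) = 43883/2523 ≈ 17.393)
u(h) - y = (5 + 5) - 1*43883/2523 = 10 - 43883/2523 = -18653/2523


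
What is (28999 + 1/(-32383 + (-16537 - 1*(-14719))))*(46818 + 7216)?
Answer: 53590640115132/34201 ≈ 1.5669e+9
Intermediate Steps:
(28999 + 1/(-32383 + (-16537 - 1*(-14719))))*(46818 + 7216) = (28999 + 1/(-32383 + (-16537 + 14719)))*54034 = (28999 + 1/(-32383 - 1818))*54034 = (28999 + 1/(-34201))*54034 = (28999 - 1/34201)*54034 = (991794798/34201)*54034 = 53590640115132/34201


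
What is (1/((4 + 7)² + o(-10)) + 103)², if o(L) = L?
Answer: 130736356/12321 ≈ 10611.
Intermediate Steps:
(1/((4 + 7)² + o(-10)) + 103)² = (1/((4 + 7)² - 10) + 103)² = (1/(11² - 10) + 103)² = (1/(121 - 10) + 103)² = (1/111 + 103)² = (11434/111)² = 130736356/12321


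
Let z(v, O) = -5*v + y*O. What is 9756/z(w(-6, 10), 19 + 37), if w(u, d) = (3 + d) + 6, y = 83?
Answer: 9756/4553 ≈ 2.1428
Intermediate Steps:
w(u, d) = 9 + d
z(v, O) = -5*v + 83*O
9756/z(w(-6, 10), 19 + 37) = 9756/(-5*(9 + 10) + 83*(19 + 37)) = 9756/(-5*19 + 83*56) = 9756/(-95 + 4648) = 9756/4553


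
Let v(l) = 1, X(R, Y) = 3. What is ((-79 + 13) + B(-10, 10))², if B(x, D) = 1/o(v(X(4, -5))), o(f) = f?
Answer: 4225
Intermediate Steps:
B(x, D) = 1 (B(x, D) = 1/1 = 1)
((-79 + 13) + B(-10, 10))² = ((-79 + 13) + 1)² = (-66 + 1)² = (-65)² = 4225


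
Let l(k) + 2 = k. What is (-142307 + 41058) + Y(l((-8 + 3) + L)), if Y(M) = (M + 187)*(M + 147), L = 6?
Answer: -74093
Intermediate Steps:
l(k) = -2 + k
Y(M) = (147 + M)*(187 + M) (Y(M) = (187 + M)*(147 + M) = (147 + M)*(187 + M))
(-142307 + 41058) + Y(l((-8 + 3) + L)) = (-142307 + 41058) + (27489 + (-2 + ((-8 + 3) + 6))² + 334*(-2 + ((-8 + 3) + 6))) = -101249 + (27489 + (-2 + (-5 + 6))² + 334*(-2 + (-5 + 6))) = -101249 + (27489 + (-2 + 1)² + 334*(-2 + 1)) = -101249 + (27489 + (-1)² + 334*(-1)) = -101249 + (27489 + 1 - 334) = -101249 + 27156 = -74093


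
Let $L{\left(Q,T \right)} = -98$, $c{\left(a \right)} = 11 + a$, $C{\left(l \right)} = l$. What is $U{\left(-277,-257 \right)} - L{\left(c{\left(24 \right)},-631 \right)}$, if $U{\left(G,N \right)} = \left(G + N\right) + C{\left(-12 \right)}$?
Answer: $-448$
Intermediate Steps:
$U{\left(G,N \right)} = -12 + G + N$ ($U{\left(G,N \right)} = \left(G + N\right) - 12 = -12 + G + N$)
$U{\left(-277,-257 \right)} - L{\left(c{\left(24 \right)},-631 \right)} = \left(-12 - 277 - 257\right) - -98 = -546 + 98 = -448$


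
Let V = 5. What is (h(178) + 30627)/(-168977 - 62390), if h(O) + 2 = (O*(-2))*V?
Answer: -28845/231367 ≈ -0.12467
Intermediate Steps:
h(O) = -2 - 10*O (h(O) = -2 + (O*(-2))*5 = -2 - 2*O*5 = -2 - 10*O)
(h(178) + 30627)/(-168977 - 62390) = ((-2 - 10*178) + 30627)/(-168977 - 62390) = ((-2 - 1780) + 30627)/(-231367) = (-1782 + 30627)*(-1/231367) = 28845*(-1/231367) = -28845/231367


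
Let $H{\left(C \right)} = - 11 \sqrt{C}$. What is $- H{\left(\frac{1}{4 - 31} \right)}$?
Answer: $\frac{11 i \sqrt{3}}{9} \approx 2.117 i$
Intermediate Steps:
$- H{\left(\frac{1}{4 - 31} \right)} = - \left(-11\right) \sqrt{\frac{1}{4 - 31}} = - \left(-11\right) \sqrt{\frac{1}{-27}} = - \left(-11\right) \sqrt{- \frac{1}{27}} = - \left(-11\right) \frac{i \sqrt{3}}{9} = - \frac{\left(-11\right) i \sqrt{3}}{9} = \frac{11 i \sqrt{3}}{9}$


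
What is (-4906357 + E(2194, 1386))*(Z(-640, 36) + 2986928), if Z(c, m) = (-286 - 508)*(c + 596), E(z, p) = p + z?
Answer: -14815525316328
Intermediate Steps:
Z(c, m) = -473224 - 794*c (Z(c, m) = -794*(596 + c) = -473224 - 794*c)
(-4906357 + E(2194, 1386))*(Z(-640, 36) + 2986928) = (-4906357 + (1386 + 2194))*((-473224 - 794*(-640)) + 2986928) = (-4906357 + 3580)*((-473224 + 508160) + 2986928) = -4902777*(34936 + 2986928) = -4902777*3021864 = -14815525316328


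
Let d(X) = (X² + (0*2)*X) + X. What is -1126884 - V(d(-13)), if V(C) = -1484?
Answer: -1125400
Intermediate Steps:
d(X) = X + X² (d(X) = (X² + 0*X) + X = (X² + 0) + X = X² + X = X + X²)
-1126884 - V(d(-13)) = -1126884 - 1*(-1484) = -1126884 + 1484 = -1125400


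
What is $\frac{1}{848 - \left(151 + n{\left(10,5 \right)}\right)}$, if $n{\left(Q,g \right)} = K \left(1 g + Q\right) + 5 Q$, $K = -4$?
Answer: $\frac{1}{707} \approx 0.0014144$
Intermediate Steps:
$n{\left(Q,g \right)} = Q - 4 g$ ($n{\left(Q,g \right)} = - 4 \left(1 g + Q\right) + 5 Q = - 4 \left(g + Q\right) + 5 Q = - 4 \left(Q + g\right) + 5 Q = \left(- 4 Q - 4 g\right) + 5 Q = Q - 4 g$)
$\frac{1}{848 - \left(151 + n{\left(10,5 \right)}\right)} = \frac{1}{848 - \left(151 + \left(10 - 20\right)\right)} = \frac{1}{848 - \left(151 - 10\right)} = \frac{1}{848 - 141} = \frac{1}{707}$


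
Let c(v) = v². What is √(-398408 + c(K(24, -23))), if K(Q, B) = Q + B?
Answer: I*√398407 ≈ 631.2*I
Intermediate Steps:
K(Q, B) = B + Q
√(-398408 + c(K(24, -23))) = √(-398408 + (-23 + 24)²) = √(-398408 + 1²) = √(-398408 + 1) = √(-398407) = I*√398407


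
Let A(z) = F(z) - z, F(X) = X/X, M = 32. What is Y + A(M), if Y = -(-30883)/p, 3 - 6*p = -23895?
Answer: -92590/3983 ≈ -23.246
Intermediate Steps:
p = 3983 (p = 1/2 - 1/6*(-23895) = 1/2 + 7965/2 = 3983)
F(X) = 1
Y = 30883/3983 (Y = -(-30883)/3983 = -1*(-30883/3983) = 30883/3983 ≈ 7.7537)
A(z) = 1 - z
Y + A(M) = 30883/3983 + (1 - 1*32) = 30883/3983 + (1 - 32) = 30883/3983 - 31 = -92590/3983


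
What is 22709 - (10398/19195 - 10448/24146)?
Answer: 5262586445241/231741235 ≈ 22709.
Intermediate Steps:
22709 - (10398/19195 - 10448/24146) = 22709 - (10398*(1/19195) - 10448*1/24146) = 22709 - (10398/19195 - 5224/12073) = 22709 - 1*25260374/231741235 = 22709 - 25260374/231741235 = 5262586445241/231741235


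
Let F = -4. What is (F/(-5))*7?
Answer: 28/5 ≈ 5.6000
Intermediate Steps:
(F/(-5))*7 = -4/(-5)*7 = -4*(-1/5)*7 = (4/5)*7 = 28/5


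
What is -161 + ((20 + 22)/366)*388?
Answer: -7105/61 ≈ -116.48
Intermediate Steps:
-161 + ((20 + 22)/366)*388 = -161 + (42*(1/366))*388 = -161 + (7/61)*388 = -161 + 2716/61 = -7105/61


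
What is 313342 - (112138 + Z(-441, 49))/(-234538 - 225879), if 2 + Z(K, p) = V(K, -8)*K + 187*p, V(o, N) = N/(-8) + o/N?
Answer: 1154144641295/3683336 ≈ 3.1334e+5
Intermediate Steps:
V(o, N) = -N/8 + o/N (V(o, N) = N*(-⅛) + o/N = -N/8 + o/N)
Z(K, p) = -2 + 187*p + K*(1 - K/8) (Z(K, p) = -2 + ((-⅛*(-8) + K/(-8))*K + 187*p) = -2 + ((1 + K*(-⅛))*K + 187*p) = -2 + ((1 - K/8)*K + 187*p) = -2 + (K*(1 - K/8) + 187*p) = -2 + (187*p + K*(1 - K/8)) = -2 + 187*p + K*(1 - K/8))
313342 - (112138 + Z(-441, 49))/(-234538 - 225879) = 313342 - (112138 + (-2 + 187*49 + (⅛)*(-441)*(8 - 1*(-441))))/(-234538 - 225879) = 313342 - (112138 + (-2 + 9163 + (⅛)*(-441)*(8 + 441)))/(-460417) = 313342 - (112138 + (-2 + 9163 + (⅛)*(-441)*449))*(-1)/460417 = 313342 - (112138 + (-2 + 9163 - 198009/8))*(-1)/460417 = 313342 - (112138 - 124721/8)*(-1)/460417 = 313342 - 772383*(-1)/(8*460417) = 313342 - 1*(-772383/3683336) = 313342 + 772383/3683336 = 1154144641295/3683336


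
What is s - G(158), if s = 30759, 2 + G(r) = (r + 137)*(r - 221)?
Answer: 49346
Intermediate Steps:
G(r) = -2 + (-221 + r)*(137 + r) (G(r) = -2 + (r + 137)*(r - 221) = -2 + (137 + r)*(-221 + r) = -2 + (-221 + r)*(137 + r))
s - G(158) = 30759 - (-30279 + 158² - 84*158) = 30759 - (-30279 + 24964 - 13272) = 30759 - 1*(-18587) = 30759 + 18587 = 49346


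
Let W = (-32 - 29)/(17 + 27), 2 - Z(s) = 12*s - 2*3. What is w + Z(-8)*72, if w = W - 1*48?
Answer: 327299/44 ≈ 7438.6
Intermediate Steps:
Z(s) = 8 - 12*s (Z(s) = 2 - (12*s - 2*3) = 2 - (12*s - 6) = 2 - (-6 + 12*s) = 2 + (6 - 12*s) = 8 - 12*s)
W = -61/44 ≈ -1.3864
w = -2173/44 (w = -61/44 - 1*48 = -61/44 - 48 = -2173/44 ≈ -49.386)
w + Z(-8)*72 = -2173/44 + (8 - 12*(-8))*72 = -2173/44 + (8 + 96)*72 = -2173/44 + 104*72 = -2173/44 + 7488 = 327299/44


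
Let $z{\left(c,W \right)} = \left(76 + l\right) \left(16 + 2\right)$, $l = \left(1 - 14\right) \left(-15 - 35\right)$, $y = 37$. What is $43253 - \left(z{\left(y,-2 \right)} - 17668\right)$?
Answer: $47853$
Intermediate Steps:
$l = 650$ ($l = \left(-13\right) \left(-50\right) = 650$)
$z{\left(c,W \right)} = 13068$ ($z{\left(c,W \right)} = \left(76 + 650\right) \left(16 + 2\right) = 726 \cdot 18 = 13068$)
$43253 - \left(z{\left(y,-2 \right)} - 17668\right) = 43253 - \left(13068 - 17668\right) = 43253 - -4600 = 43253 + 4600 = 47853$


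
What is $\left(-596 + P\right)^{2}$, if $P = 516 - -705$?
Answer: $390625$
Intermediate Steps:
$P = 1221$ ($P = 516 + 705 = 1221$)
$\left(-596 + P\right)^{2} = \left(-596 + 1221\right)^{2} = 625^{2} = 390625$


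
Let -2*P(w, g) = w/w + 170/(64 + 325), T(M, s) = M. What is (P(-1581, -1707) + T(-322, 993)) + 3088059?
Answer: 2402258827/778 ≈ 3.0877e+6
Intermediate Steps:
P(w, g) = -559/778 (P(w, g) = -(w/w + 170/(64 + 325))/2 = -(1 + 170/389)/2 = -1/2*559/389 = -559/778)
(P(-1581, -1707) + T(-322, 993)) + 3088059 = (-559/778 - 322) + 3088059 = -251075/778 + 3088059 = 2402258827/778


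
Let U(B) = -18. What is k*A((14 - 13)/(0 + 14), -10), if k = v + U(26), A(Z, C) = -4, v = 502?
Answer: -1936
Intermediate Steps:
k = 484 (k = 502 - 18 = 484)
k*A((14 - 13)/(0 + 14), -10) = 484*(-4) = -1936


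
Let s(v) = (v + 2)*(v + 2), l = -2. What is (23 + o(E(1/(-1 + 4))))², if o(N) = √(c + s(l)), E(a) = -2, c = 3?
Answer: (23 + √3)² ≈ 611.67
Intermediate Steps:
s(v) = (2 + v)² (s(v) = (2 + v)*(2 + v) = (2 + v)²)
o(N) = √3 (o(N) = √(3 + (2 - 2)²) = √(3 + 0²) = √(3 + 0) = √3)
(23 + o(E(1/(-1 + 4))))² = (23 + √3)²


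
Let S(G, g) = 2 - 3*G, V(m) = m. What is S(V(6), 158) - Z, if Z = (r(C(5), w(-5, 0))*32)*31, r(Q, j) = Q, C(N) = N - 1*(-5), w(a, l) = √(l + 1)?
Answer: -9936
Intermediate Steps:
w(a, l) = √(1 + l)
C(N) = 5 + N (C(N) = N + 5 = 5 + N)
Z = 9920 (Z = ((5 + 5)*32)*31 = (10*32)*31 = 320*31 = 9920)
S(V(6), 158) - Z = (2 - 3*6) - 1*9920 = (2 - 18) - 9920 = -16 - 9920 = -9936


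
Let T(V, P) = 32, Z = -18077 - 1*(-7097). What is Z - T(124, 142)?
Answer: -11012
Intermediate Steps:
Z = -10980 (Z = -18077 + 7097 = -10980)
Z - T(124, 142) = -10980 - 1*32 = -10980 - 32 = -11012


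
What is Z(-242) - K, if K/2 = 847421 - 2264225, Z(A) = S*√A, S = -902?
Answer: 2833608 - 9922*I*√2 ≈ 2.8336e+6 - 14032.0*I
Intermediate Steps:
Z(A) = -902*√A
K = -2833608 (K = 2*(847421 - 2264225) = 2*(-1416804) = -2833608)
Z(-242) - K = -9922*I*√2 - 1*(-2833608) = -9922*I*√2 + 2833608 = 2833608 - 9922*I*√2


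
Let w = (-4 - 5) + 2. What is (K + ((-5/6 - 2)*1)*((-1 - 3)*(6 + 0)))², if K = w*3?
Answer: 2209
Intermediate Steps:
w = -7 (w = -9 + 2 = -7)
K = -21 (K = -7*3 = -21)
(K + ((-5/6 - 2)*1)*((-1 - 3)*(6 + 0)))² = (-21 + ((-5/6 - 2)*1)*((-1 - 3)*(6 + 0)))² = (-21 + ((-5*⅙ - 2)*1)*(-4*6))² = (-21 + ((-⅚ - 2)*1)*(-24))² = (-21 - 17/6*1*(-24))² = (-21 - 17/6*(-24))² = (-21 + 68)² = 47² = 2209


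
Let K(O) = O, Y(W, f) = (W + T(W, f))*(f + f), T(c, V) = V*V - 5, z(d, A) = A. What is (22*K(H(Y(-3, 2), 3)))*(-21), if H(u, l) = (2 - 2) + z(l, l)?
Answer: -1386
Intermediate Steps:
T(c, V) = -5 + V² (T(c, V) = V² - 5 = -5 + V²)
Y(W, f) = 2*f*(-5 + W + f²) (Y(W, f) = (W + (-5 + f²))*(f + f) = (-5 + W + f²)*(2*f) = 2*f*(-5 + W + f²))
H(u, l) = l (H(u, l) = (2 - 2) + l = 0 + l = l)
(22*K(H(Y(-3, 2), 3)))*(-21) = (22*3)*(-21) = 66*(-21) = -1386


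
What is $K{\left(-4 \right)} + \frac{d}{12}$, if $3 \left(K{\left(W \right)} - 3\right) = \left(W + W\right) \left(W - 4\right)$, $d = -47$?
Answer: $\frac{245}{12} \approx 20.417$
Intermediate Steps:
$K{\left(W \right)} = 3 + \frac{2 W \left(-4 + W\right)}{3}$ ($K{\left(W \right)} = 3 + \frac{\left(W + W\right) \left(W - 4\right)}{3} = 3 + \frac{2 W \left(-4 + W\right)}{3}$)
$K{\left(-4 \right)} + \frac{d}{12} = \left(3 - - \frac{32}{3} + \frac{2 \left(-4\right)^{2}}{3}\right) - \frac{47}{12} = \left(3 + \frac{32}{3} + \frac{2}{3} \cdot 16\right) - \frac{47}{12} = \left(3 + \frac{32}{3} + \frac{32}{3}\right) - \frac{47}{12} = \frac{73}{3} - \frac{47}{12} = \frac{245}{12}$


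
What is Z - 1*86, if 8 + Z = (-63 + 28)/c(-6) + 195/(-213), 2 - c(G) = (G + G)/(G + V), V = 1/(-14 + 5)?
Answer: -150153/142 ≈ -1057.4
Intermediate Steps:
V = -1/9 (V = 1/(-9) = -1/9 ≈ -0.11111)
c(G) = 2 - 2*G/(-1/9 + G) (c(G) = 2 - (G + G)/(G - 1/9) = 2 - 2*G/(-1/9 + G))
Z = -137941/142 (Z = -8 + ((-63 + 28)/((-2/(-1 + 9*(-6)))) + 195/(-213)) = -8 + (-35/((-2/(-1 - 54))) + 195*(-1/213)) = -8 + (-35/((-2/(-55))) - 65/71) = -8 + (-35/((-2*(-1/55))) - 65/71) = -8 + (-35/2/55 - 65/71) = -8 + (-35*55/2 - 65/71) = -8 + (-1925/2 - 65/71) = -8 - 136805/142 = -137941/142 ≈ -971.42)
Z - 1*86 = -137941/142 - 1*86 = -137941/142 - 86 = -150153/142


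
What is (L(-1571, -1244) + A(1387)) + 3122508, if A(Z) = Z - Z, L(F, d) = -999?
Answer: 3121509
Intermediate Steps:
A(Z) = 0
(L(-1571, -1244) + A(1387)) + 3122508 = (-999 + 0) + 3122508 = -999 + 3122508 = 3121509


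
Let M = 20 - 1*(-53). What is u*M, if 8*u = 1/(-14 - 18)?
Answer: -73/256 ≈ -0.28516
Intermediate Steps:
u = -1/256 (u = 1/(8*(-14 - 18)) = (⅛)/(-32) = (⅛)*(-1/32) = -1/256 ≈ -0.0039063)
M = 73 (M = 20 + 53 = 73)
u*M = -1/256*73 = -73/256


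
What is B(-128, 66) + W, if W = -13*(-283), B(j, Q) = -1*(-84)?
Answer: 3763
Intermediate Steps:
B(j, Q) = 84
W = 3679
B(-128, 66) + W = 84 + 3679 = 3763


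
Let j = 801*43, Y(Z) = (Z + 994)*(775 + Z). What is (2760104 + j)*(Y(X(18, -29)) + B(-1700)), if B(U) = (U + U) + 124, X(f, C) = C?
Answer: 2002611503858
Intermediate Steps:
Y(Z) = (775 + Z)*(994 + Z) (Y(Z) = (994 + Z)*(775 + Z) = (775 + Z)*(994 + Z))
j = 34443
B(U) = 124 + 2*U (B(U) = 2*U + 124 = 124 + 2*U)
(2760104 + j)*(Y(X(18, -29)) + B(-1700)) = (2760104 + 34443)*((770350 + (-29)**2 + 1769*(-29)) + (124 + 2*(-1700))) = 2794547*((770350 + 841 - 51301) + (124 - 3400)) = 2794547*(719890 - 3276) = 2794547*716614 = 2002611503858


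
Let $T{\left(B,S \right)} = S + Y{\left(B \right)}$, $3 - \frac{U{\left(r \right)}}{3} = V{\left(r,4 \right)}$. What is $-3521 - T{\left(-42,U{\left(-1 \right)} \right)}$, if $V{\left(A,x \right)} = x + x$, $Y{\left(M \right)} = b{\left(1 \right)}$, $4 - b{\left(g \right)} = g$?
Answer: $-3509$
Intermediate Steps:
$b{\left(g \right)} = 4 - g$
$Y{\left(M \right)} = 3$ ($Y{\left(M \right)} = 4 - 1 = 3$)
$V{\left(A,x \right)} = 2 x$
$U{\left(r \right)} = -15$ ($U{\left(r \right)} = 9 - 3 \cdot 2 \cdot 4 = 9 - 24 = -15$)
$T{\left(B,S \right)} = 3 + S$ ($T{\left(B,S \right)} = S + 3 = 3 + S$)
$-3521 - T{\left(-42,U{\left(-1 \right)} \right)} = -3521 - \left(3 - 15\right) = -3521 - -12 = -3521 + 12 = -3509$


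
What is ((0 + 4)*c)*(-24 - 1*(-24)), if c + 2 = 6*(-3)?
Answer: 0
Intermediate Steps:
c = -20 (c = -2 + 6*(-3) = -2 - 18 = -20)
((0 + 4)*c)*(-24 - 1*(-24)) = ((0 + 4)*(-20))*(-24 - 1*(-24)) = (4*(-20))*(-24 + 24) = -80*0 = 0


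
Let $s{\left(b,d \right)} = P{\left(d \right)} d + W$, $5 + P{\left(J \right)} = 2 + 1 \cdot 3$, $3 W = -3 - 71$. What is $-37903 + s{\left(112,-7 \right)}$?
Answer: $- \frac{113783}{3} \approx -37928.0$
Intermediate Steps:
$W = - \frac{74}{3}$ ($W = \frac{-3 - 71}{3} = \frac{1}{3} \left(-74\right) = - \frac{74}{3} \approx -24.667$)
$P{\left(J \right)} = 0$ ($P{\left(J \right)} = -5 + \left(2 + 1 \cdot 3\right) = -5 + \left(2 + 3\right) = -5 + 5 = 0$)
$s{\left(b,d \right)} = - \frac{74}{3}$ ($s{\left(b,d \right)} = 0 d - \frac{74}{3} = 0 - \frac{74}{3} = - \frac{74}{3}$)
$-37903 + s{\left(112,-7 \right)} = -37903 - \frac{74}{3} = - \frac{113783}{3}$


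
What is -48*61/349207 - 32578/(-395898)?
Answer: 5108638151/69125176443 ≈ 0.073904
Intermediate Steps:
-48*61/349207 - 32578/(-395898) = -2928*1/349207 - 32578*(-1/395898) = -2928/349207 + 16289/197949 = 5108638151/69125176443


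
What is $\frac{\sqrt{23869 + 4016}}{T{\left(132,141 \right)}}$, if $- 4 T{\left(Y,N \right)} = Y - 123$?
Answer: $- \frac{52 \sqrt{165}}{9} \approx -74.217$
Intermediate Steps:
$T{\left(Y,N \right)} = \frac{123}{4} - \frac{Y}{4}$ ($T{\left(Y,N \right)} = - \frac{Y - 123}{4} = - \frac{-123 + Y}{4} = \frac{123}{4} - \frac{Y}{4}$)
$\frac{\sqrt{23869 + 4016}}{T{\left(132,141 \right)}} = \frac{\sqrt{23869 + 4016}}{\frac{123}{4} - 33} = \frac{\sqrt{27885}}{\frac{123}{4} - 33} = \frac{13 \sqrt{165}}{- \frac{9}{4}} = 13 \sqrt{165} \left(- \frac{4}{9}\right) = - \frac{52 \sqrt{165}}{9}$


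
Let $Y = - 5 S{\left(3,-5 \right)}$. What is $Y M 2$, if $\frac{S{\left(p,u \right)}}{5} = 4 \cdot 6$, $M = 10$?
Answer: $-12000$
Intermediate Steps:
$S{\left(p,u \right)} = 120$ ($S{\left(p,u \right)} = 5 \cdot 4 \cdot 6 = 5 \cdot 24 = 120$)
$Y = -600$ ($Y = \left(-5\right) 120 = -600$)
$Y M 2 = \left(-600\right) 10 \cdot 2 = \left(-6000\right) 2 = -12000$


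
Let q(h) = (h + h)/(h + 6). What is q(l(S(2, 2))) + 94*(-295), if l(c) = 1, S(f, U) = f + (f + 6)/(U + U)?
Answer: -194108/7 ≈ -27730.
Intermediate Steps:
S(f, U) = f + (6 + f)/(2*U) (S(f, U) = f + (6 + f)/((2*U)) = f + (6 + f)*(1/(2*U)) = f + (6 + f)/(2*U))
q(h) = 2*h/(6 + h) (q(h) = (2*h)/(6 + h) = 2*h/(6 + h))
q(l(S(2, 2))) + 94*(-295) = 2*1/(6 + 1) + 94*(-295) = 2*1/7 - 27730 = 2*1*(1/7) - 27730 = 2/7 - 27730 = -194108/7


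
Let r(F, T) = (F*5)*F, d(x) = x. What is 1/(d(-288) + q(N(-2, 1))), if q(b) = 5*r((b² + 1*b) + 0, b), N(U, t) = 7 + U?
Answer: 1/22212 ≈ 4.5021e-5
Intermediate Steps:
r(F, T) = 5*F² (r(F, T) = (5*F)*F = 5*F²)
q(b) = 25*(b + b²)² (q(b) = 5*(5*((b² + 1*b) + 0)²) = 5*(5*((b² + b) + 0)²) = 5*(5*((b + b²) + 0)²) = 5*(5*(b + b²)²) = 25*(b + b²)²)
1/(d(-288) + q(N(-2, 1))) = 1/(-288 + 25*(7 - 2)²*(1 + (7 - 2))²) = 1/(-288 + 25*5²*(1 + 5)²) = 1/(-288 + 25*25*6²) = 1/(-288 + 25*25*36) = 1/(-288 + 22500) = 1/22212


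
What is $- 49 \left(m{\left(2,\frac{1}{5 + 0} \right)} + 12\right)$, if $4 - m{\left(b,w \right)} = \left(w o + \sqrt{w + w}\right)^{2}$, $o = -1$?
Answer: $- \frac{19061}{25} - \frac{98 \sqrt{10}}{25} \approx -774.84$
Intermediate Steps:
$m{\left(b,w \right)} = 4 - \left(- w + \sqrt{2} \sqrt{w}\right)^{2}$ ($m{\left(b,w \right)} = 4 - \left(w \left(-1\right) + \sqrt{w + w}\right)^{2} = 4 - \left(- w + \sqrt{2 w}\right)^{2} = 4 - \left(- w + \sqrt{2} \sqrt{w}\right)^{2}$)
$- 49 \left(m{\left(2,\frac{1}{5 + 0} \right)} + 12\right) = - 49 \left(\left(4 - \left(- \frac{1}{5 + 0} + \sqrt{2} \sqrt{\frac{1}{5 + 0}}\right)^{2}\right) + 12\right) = - 49 \left(\left(4 - \left(- \frac{1}{5} + \sqrt{2} \sqrt{\frac{1}{5}}\right)^{2}\right) + 12\right) = - 49 \left(\left(4 - \left(\left(-1\right) \frac{1}{5} + \frac{\sqrt{2}}{\sqrt{5}}\right)^{2}\right) + 12\right) = - 49 \left(\left(4 - \left(- \frac{1}{5} + \sqrt{2} \frac{\sqrt{5}}{5}\right)^{2}\right) + 12\right) = - 49 \left(\left(4 - \left(- \frac{1}{5} + \frac{\sqrt{10}}{5}\right)^{2}\right) + 12\right) = - 49 \left(16 - \left(- \frac{1}{5} + \frac{\sqrt{10}}{5}\right)^{2}\right) = -784 + 49 \left(- \frac{1}{5} + \frac{\sqrt{10}}{5}\right)^{2}$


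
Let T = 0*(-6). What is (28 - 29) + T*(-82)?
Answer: -1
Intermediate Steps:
T = 0
(28 - 29) + T*(-82) = (28 - 29) + 0*(-82) = -1 + 0 = -1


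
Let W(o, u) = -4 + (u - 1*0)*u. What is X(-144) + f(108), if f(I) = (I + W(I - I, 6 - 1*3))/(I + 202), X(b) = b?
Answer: -44527/310 ≈ -143.64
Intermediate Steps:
W(o, u) = -4 + u**2 (W(o, u) = -4 + (u + 0)*u = -4 + u*u = -4 + u**2)
f(I) = (5 + I)/(202 + I) (f(I) = (I + (-4 + (6 - 1*3)**2))/(I + 202) = (I + (-4 + (6 - 3)**2))/(202 + I) = (I + (-4 + 3**2))/(202 + I) = (I + (-4 + 9))/(202 + I) = (I + 5)/(202 + I) = (5 + I)/(202 + I))
X(-144) + f(108) = -144 + (5 + 108)/(202 + 108) = -144 + 113/310 = -44527/310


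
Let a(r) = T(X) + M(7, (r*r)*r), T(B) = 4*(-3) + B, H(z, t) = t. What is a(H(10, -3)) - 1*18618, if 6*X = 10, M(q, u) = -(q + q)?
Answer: -55927/3 ≈ -18642.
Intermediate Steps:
M(q, u) = -2*q
X = 5/3 (X = (⅙)*10 = 5/3 ≈ 1.6667)
T(B) = -12 + B
a(r) = -73/3 (a(r) = (-12 + 5/3) - 2*7 = -31/3 - 14 = -73/3)
a(H(10, -3)) - 1*18618 = -73/3 - 1*18618 = -73/3 - 18618 = -55927/3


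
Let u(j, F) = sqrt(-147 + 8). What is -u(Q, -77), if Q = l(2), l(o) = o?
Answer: -I*sqrt(139) ≈ -11.79*I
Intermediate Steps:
Q = 2
u(j, F) = I*sqrt(139) (u(j, F) = sqrt(-139) = I*sqrt(139))
-u(Q, -77) = -I*sqrt(139)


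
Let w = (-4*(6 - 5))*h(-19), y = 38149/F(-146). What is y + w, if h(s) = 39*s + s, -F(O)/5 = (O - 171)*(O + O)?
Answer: 1406934651/462820 ≈ 3039.9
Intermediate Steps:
F(O) = -10*O*(-171 + O) (F(O) = -5*(O - 171)*(O + O) = -5*(-171 + O)*2*O = -10*O*(-171 + O))
h(s) = 40*s
y = -38149/462820 (y = 38149/((10*(-146)*(171 - 1*(-146)))) = 38149/((10*(-146)*(171 + 146))) = 38149/((10*(-146)*317)) = 38149/(-462820) = 38149*(-1/462820) = -38149/462820 ≈ -0.082427)
w = 3040 (w = (-4*(6 - 5))*(40*(-19)) = -4*1*(-760) = -4*(-760) = 3040)
y + w = -38149/462820 + 3040 = 1406934651/462820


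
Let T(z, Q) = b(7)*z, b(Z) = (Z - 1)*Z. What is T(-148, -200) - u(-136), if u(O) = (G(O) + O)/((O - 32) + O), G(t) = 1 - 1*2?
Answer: -1889801/304 ≈ -6216.5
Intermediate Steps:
G(t) = -1 (G(t) = 1 - 2 = -1)
b(Z) = Z*(-1 + Z) (b(Z) = (-1 + Z)*Z = Z*(-1 + Z))
T(z, Q) = 42*z (T(z, Q) = (7*(-1 + 7))*z = (7*6)*z = 42*z)
u(O) = (-1 + O)/(-32 + 2*O) (u(O) = (-1 + O)/((O - 32) + O) = (-1 + O)/((-32 + O) + O) = (-1 + O)/(-32 + 2*O))
T(-148, -200) - u(-136) = 42*(-148) - (-1 - 136)/(2*(-16 - 136)) = -6216 - (-137)/(2*(-152)) = -6216 - (-1)*(-137)/(2*152) = -6216 - 1*137/304 = -6216 - 137/304 = -1889801/304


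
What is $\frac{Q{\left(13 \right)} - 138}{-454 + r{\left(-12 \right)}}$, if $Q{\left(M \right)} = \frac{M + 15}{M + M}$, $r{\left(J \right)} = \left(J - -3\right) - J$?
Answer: $\frac{1780}{5863} \approx 0.3036$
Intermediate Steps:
$r{\left(J \right)} = 3$ ($r{\left(J \right)} = \left(J + 3\right) - J = \left(3 + J\right) - J = 3$)
$Q{\left(M \right)} = \frac{15 + M}{2 M}$
$\frac{Q{\left(13 \right)} - 138}{-454 + r{\left(-12 \right)}} = \frac{\frac{15 + 13}{2 \cdot 13} - 138}{-454 + 3} = \frac{\frac{1}{2} \cdot \frac{1}{13} \cdot 28 - 138}{-451} = \left(\frac{14}{13} - 138\right) \left(- \frac{1}{451}\right) = \left(- \frac{1780}{13}\right) \left(- \frac{1}{451}\right) = \frac{1780}{5863}$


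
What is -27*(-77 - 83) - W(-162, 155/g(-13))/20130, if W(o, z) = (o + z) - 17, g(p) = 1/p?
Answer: 43481897/10065 ≈ 4320.1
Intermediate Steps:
W(o, z) = -17 + o + z
-27*(-77 - 83) - W(-162, 155/g(-13))/20130 = -27*(-77 - 83) - (-17 - 162 + 155/(1/(-13)))/20130 = -27*(-160) - (-17 - 162 + 155/(-1/13))/20130 = 4320 - (-17 - 162 + 155*(-13))/20130 = 4320 - (-17 - 162 - 2015)/20130 = 4320 - (-2194)/20130 = 4320 - 1*(-1097/10065) = 4320 + 1097/10065 = 43481897/10065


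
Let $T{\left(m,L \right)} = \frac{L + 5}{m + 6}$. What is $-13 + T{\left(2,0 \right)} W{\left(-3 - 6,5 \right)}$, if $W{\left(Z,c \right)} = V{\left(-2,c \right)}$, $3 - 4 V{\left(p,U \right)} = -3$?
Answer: $- \frac{193}{16} \approx -12.063$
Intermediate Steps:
$T{\left(m,L \right)} = \frac{5 + L}{6 + m}$
$V{\left(p,U \right)} = \frac{3}{2}$ ($V{\left(p,U \right)} = \frac{3}{4} - - \frac{3}{4} = \frac{3}{4} + \frac{3}{4} = \frac{3}{2}$)
$W{\left(Z,c \right)} = \frac{3}{2}$
$-13 + T{\left(2,0 \right)} W{\left(-3 - 6,5 \right)} = -13 + \frac{5 + 0}{6 + 2} \cdot \frac{3}{2} = -13 + \frac{1}{8} \cdot 5 \cdot \frac{3}{2} = -13 + \frac{5}{8} \cdot \frac{3}{2} = -13 + \frac{15}{16} = - \frac{193}{16}$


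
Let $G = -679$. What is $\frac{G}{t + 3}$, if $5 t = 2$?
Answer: $- \frac{3395}{17} \approx -199.71$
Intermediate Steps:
$t = \frac{2}{5}$ ($t = \frac{1}{5} \cdot 2 = \frac{2}{5} \approx 0.4$)
$\frac{G}{t + 3} = \frac{1}{\frac{2}{5} + 3} \left(-679\right) = \frac{1}{\frac{17}{5}} \left(-679\right) = \frac{5}{17} \left(-679\right) = - \frac{3395}{17}$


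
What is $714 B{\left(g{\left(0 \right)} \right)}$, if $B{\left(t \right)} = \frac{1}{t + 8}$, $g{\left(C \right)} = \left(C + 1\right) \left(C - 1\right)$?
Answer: $102$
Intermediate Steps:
$g{\left(C \right)} = \left(1 + C\right) \left(-1 + C\right)$
$B{\left(t \right)} = \frac{1}{8 + t}$
$714 B{\left(g{\left(0 \right)} \right)} = \frac{714}{8 - \left(1 - 0^{2}\right)} = \frac{714}{8 + \left(-1 + 0\right)} = \frac{714}{8 - 1} = \frac{714}{7} = 714 \cdot \frac{1}{7} = 102$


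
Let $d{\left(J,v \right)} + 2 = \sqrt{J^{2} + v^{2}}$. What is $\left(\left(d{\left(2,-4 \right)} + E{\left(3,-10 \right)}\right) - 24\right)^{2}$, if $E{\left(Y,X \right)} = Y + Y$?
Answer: $420 - 80 \sqrt{5} \approx 241.11$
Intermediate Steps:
$E{\left(Y,X \right)} = 2 Y$
$d{\left(J,v \right)} = -2 + \sqrt{J^{2} + v^{2}}$
$\left(\left(d{\left(2,-4 \right)} + E{\left(3,-10 \right)}\right) - 24\right)^{2} = \left(\left(\left(-2 + \sqrt{2^{2} + \left(-4\right)^{2}}\right) + 2 \cdot 3\right) - 24\right)^{2} = \left(\left(\left(-2 + \sqrt{4 + 16}\right) + 6\right) - 24\right)^{2} = \left(\left(\left(-2 + \sqrt{20}\right) + 6\right) - 24\right)^{2} = \left(\left(\left(-2 + 2 \sqrt{5}\right) + 6\right) - 24\right)^{2} = \left(\left(4 + 2 \sqrt{5}\right) - 24\right)^{2} = \left(-20 + 2 \sqrt{5}\right)^{2}$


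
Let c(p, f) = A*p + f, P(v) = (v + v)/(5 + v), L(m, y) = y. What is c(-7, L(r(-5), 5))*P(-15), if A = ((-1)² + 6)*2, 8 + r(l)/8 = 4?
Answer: -279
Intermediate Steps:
r(l) = -32 (r(l) = -64 + 8*4 = -64 + 32 = -32)
A = 14 (A = (1 + 6)*2 = 7*2 = 14)
P(v) = 2*v/(5 + v) (P(v) = (2*v)/(5 + v) = 2*v/(5 + v))
c(p, f) = f + 14*p (c(p, f) = 14*p + f = f + 14*p)
c(-7, L(r(-5), 5))*P(-15) = (5 + 14*(-7))*(2*(-15)/(5 - 15)) = (5 - 98)*(2*(-15)/(-10)) = -186*(-15)*(-1)/10 = -93*3 = -279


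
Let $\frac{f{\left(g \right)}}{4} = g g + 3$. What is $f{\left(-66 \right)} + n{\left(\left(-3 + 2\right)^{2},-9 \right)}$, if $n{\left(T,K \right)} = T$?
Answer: $17437$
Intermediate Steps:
$f{\left(g \right)} = 12 + 4 g^{2}$ ($f{\left(g \right)} = 4 \left(g g + 3\right) = 4 \left(g^{2} + 3\right) = 4 \left(3 + g^{2}\right) = 12 + 4 g^{2}$)
$f{\left(-66 \right)} + n{\left(\left(-3 + 2\right)^{2},-9 \right)} = \left(12 + 4 \left(-66\right)^{2}\right) + \left(-3 + 2\right)^{2} = \left(12 + 4 \cdot 4356\right) + \left(-1\right)^{2} = \left(12 + 17424\right) + 1 = 17436 + 1 = 17437$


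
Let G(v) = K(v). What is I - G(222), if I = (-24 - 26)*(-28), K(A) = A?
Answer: 1178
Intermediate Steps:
G(v) = v
I = 1400 (I = -50*(-28) = 1400)
I - G(222) = 1400 - 1*222 = 1400 - 222 = 1178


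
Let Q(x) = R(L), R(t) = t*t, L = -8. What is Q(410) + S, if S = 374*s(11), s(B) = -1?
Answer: -310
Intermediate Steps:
R(t) = t²
Q(x) = 64 (Q(x) = (-8)² = 64)
S = -374 (S = 374*(-1) = -374)
Q(410) + S = 64 - 374 = -310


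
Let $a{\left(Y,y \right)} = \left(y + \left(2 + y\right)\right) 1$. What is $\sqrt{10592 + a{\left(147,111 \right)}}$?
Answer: $104$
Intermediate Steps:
$a{\left(Y,y \right)} = 2 + 2 y$ ($a{\left(Y,y \right)} = \left(2 + 2 y\right) 1 = 2 + 2 y$)
$\sqrt{10592 + a{\left(147,111 \right)}} = \sqrt{10592 + \left(2 + 2 \cdot 111\right)} = \sqrt{10592 + \left(2 + 222\right)} = \sqrt{10592 + 224} = \sqrt{10816} = 104$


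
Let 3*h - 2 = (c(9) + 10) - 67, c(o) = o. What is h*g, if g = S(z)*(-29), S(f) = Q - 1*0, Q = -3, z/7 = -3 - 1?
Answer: -1334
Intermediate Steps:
z = -28 (z = 7*(-3 - 1) = 7*(-4) = -28)
S(f) = -3 (S(f) = -3 - 1*0 = -3 + 0 = -3)
g = 87 (g = -3*(-29) = 87)
h = -46/3 (h = ⅔ + ((9 + 10) - 67)/3 = ⅔ + (19 - 67)/3 = ⅔ + (⅓)*(-48) = ⅔ - 16 = -46/3 ≈ -15.333)
h*g = -46/3*87 = -1334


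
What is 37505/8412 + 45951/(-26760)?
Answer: 51424499/18758760 ≈ 2.7414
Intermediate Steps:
37505/8412 + 45951/(-26760) = 37505*(1/8412) + 45951*(-1/26760) = 37505/8412 - 15317/8920 = 51424499/18758760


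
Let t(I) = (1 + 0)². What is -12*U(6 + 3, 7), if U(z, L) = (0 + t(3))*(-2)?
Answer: 24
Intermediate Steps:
t(I) = 1 (t(I) = 1² = 1)
U(z, L) = -2 (U(z, L) = (0 + 1)*(-2) = 1*(-2) = -2)
-12*U(6 + 3, 7) = -12*(-2) = 24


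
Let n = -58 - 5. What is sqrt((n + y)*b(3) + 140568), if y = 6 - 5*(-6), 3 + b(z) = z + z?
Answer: sqrt(140487) ≈ 374.82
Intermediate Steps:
b(z) = -3 + 2*z (b(z) = -3 + (z + z) = -3 + 2*z)
y = 36 (y = 6 + 30 = 36)
n = -63
sqrt((n + y)*b(3) + 140568) = sqrt((-63 + 36)*(-3 + 2*3) + 140568) = sqrt(-27*(-3 + 6) + 140568) = sqrt(-27*3 + 140568) = sqrt(-81 + 140568) = sqrt(140487)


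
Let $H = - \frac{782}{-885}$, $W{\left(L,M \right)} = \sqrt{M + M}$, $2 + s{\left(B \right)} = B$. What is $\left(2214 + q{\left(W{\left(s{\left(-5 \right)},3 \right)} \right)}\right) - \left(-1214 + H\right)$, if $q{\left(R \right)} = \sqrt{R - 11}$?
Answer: $\frac{3032998}{885} + \sqrt{-11 + \sqrt{6}} \approx 3427.1 + 2.9241 i$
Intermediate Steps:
$s{\left(B \right)} = -2 + B$
$W{\left(L,M \right)} = \sqrt{2} \sqrt{M}$ ($W{\left(L,M \right)} = \sqrt{2 M} = \sqrt{2} \sqrt{M}$)
$H = \frac{782}{885}$ ($H = \left(-782\right) \left(- \frac{1}{885}\right) = \frac{782}{885} \approx 0.88362$)
$q{\left(R \right)} = \sqrt{-11 + R}$
$\left(2214 + q{\left(W{\left(s{\left(-5 \right)},3 \right)} \right)}\right) - \left(-1214 + H\right) = \left(2214 + \sqrt{-11 + \sqrt{2} \sqrt{3}}\right) + \left(1214 - \frac{782}{885}\right) = \left(2214 + \sqrt{-11 + \sqrt{6}}\right) + \left(1214 - \frac{782}{885}\right) = \left(2214 + \sqrt{-11 + \sqrt{6}}\right) + \frac{1073608}{885} = \frac{3032998}{885} + \sqrt{-11 + \sqrt{6}}$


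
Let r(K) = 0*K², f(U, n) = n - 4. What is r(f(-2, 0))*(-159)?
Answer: 0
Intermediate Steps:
f(U, n) = -4 + n
r(K) = 0
r(f(-2, 0))*(-159) = 0*(-159) = 0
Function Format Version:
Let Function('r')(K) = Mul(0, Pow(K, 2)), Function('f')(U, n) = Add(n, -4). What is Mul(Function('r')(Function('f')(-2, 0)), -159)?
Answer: 0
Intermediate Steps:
Function('f')(U, n) = Add(-4, n)
Function('r')(K) = 0
Mul(Function('r')(Function('f')(-2, 0)), -159) = Mul(0, -159) = 0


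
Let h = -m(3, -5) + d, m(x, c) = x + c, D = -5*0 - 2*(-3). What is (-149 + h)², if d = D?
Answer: 19881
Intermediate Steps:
D = 6 (D = 0 + 6 = 6)
m(x, c) = c + x
d = 6
h = 8 (h = -(-5 + 3) + 6 = -1*(-2) + 6 = 2 + 6 = 8)
(-149 + h)² = (-149 + 8)² = (-141)² = 19881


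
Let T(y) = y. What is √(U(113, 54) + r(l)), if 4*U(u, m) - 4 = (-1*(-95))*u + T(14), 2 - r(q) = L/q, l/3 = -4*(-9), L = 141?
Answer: √96802/6 ≈ 51.855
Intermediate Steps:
l = 108 (l = 3*(-4*(-9)) = 3*36 = 108)
r(q) = 2 - 141/q
U(u, m) = 9/2 + 95*u/4 (U(u, m) = 1 + ((-1*(-95))*u + 14)/4 = 1 + (95*u + 14)/4 = 1 + (14 + 95*u)/4 = 1 + (7/2 + 95*u/4) = 9/2 + 95*u/4)
√(U(113, 54) + r(l)) = √((9/2 + (95/4)*113) + (2 - 141/108)) = √((9/2 + 10735/4) + (2 - 141*1/108)) = √(10753/4 + (2 - 47/36)) = √(10753/4 + 25/36) = √(48401/18) = √96802/6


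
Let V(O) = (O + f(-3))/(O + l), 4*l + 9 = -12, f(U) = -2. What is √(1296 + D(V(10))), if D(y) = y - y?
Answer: 36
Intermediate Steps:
l = -21/4 (l = -9/4 + (¼)*(-12) = -9/4 - 3 = -21/4 ≈ -5.2500)
V(O) = (-2 + O)/(-21/4 + O) (V(O) = (O - 2)/(O - 21/4) = (-2 + O)/(-21/4 + O))
D(y) = 0
√(1296 + D(V(10))) = √(1296 + 0) = √1296 = 36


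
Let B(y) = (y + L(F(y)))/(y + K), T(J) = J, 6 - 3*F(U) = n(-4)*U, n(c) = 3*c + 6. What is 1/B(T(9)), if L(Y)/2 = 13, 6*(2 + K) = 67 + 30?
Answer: 139/210 ≈ 0.66190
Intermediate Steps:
K = 85/6 (K = -2 + (67 + 30)/6 = -2 + (⅙)*97 = -2 + 97/6 = 85/6 ≈ 14.167)
n(c) = 6 + 3*c
F(U) = 2 + 2*U (F(U) = 2 - (6 + 3*(-4))*U/3 = 2 - (6 - 12)*U/3 = 2 - (-2)*U = 2 + 2*U)
L(Y) = 26 (L(Y) = 2*13 = 26)
B(y) = (26 + y)/(85/6 + y) (B(y) = (y + 26)/(y + 85/6) = (26 + y)/(85/6 + y))
1/B(T(9)) = 1/(6*(26 + 9)/(85 + 6*9)) = 1/(6*35/(85 + 54)) = 1/(6*35/139) = 1/(6*(1/139)*35) = 1/(210/139) = 139/210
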